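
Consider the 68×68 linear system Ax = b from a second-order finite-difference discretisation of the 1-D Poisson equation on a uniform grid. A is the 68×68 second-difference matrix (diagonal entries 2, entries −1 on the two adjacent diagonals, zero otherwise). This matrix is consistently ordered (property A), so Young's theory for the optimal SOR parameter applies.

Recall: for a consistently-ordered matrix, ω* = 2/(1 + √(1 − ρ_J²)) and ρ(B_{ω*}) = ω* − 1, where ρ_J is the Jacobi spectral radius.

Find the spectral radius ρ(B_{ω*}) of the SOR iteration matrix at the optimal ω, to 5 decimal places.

[ρ_J] n=68: ρ(B_J) = cos(π/(n+1)) = cos(π/69) = 0.99896.
√(1 − cos²(π/69)) = sin(π/69) ≈ 0.045515.
So ω* = 2/1.045515 = 1.91293 (Young).
At ω = 1.91293 every |λ(B_ω)| = ω−1, so ρ_SOR = 0.91293.

ρ_SOR = 0.91293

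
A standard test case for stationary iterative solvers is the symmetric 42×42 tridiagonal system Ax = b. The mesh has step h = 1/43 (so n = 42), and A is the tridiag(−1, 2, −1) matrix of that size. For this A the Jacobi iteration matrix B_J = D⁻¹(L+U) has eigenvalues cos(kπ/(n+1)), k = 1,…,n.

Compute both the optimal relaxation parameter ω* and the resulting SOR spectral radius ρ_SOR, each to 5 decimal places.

With n=42, ρ(Jacobi) = cos(π/43) = 0.99733.
√(1−ρ_J²) = |sin(π/43)| = 0.072995
ω* = 2/(1 + 0.072995) = 2/1.072995 = 1.86394.
and ρ(B_{ω*}) = 1.86394 − 1 = 0.86394.

ω* = 1.86394, ρ_SOR = 0.86394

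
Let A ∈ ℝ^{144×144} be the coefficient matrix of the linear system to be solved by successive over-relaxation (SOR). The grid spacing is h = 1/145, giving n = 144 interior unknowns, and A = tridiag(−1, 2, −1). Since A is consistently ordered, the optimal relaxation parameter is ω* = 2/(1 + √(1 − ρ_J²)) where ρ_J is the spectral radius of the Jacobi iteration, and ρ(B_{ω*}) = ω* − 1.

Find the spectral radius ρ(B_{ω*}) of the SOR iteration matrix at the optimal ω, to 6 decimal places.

½·tridiag(1,0,1) at n=144: λ_k = cos(kπ/145); max |λ| at k=1 ⇒ ρ_J = cos(π/145) ≈ 0.999765.
√(1−ρ_J²) = |sin(π/145)| = 0.0216645
ω* = 2 / (1 + 0.0216645) = 2 / 1.0216645 ≈ 1.957590.
ρ(B_{ω*}) = ω*−1 = 0.957590

ρ_SOR = 0.957590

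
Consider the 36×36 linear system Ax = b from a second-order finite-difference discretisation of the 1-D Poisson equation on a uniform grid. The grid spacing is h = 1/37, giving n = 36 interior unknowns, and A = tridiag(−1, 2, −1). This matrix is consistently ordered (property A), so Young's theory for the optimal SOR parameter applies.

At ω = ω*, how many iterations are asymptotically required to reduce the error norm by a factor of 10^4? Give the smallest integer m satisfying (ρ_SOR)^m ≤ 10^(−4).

ρ_J = max_k |cos(kπ/37)| = cos(π/37) = 0.9963975
root = sin(π/37) = 0.0848059  (since 1−cos² = sin²).
[ω*] 2 ÷ (1 + 0.0848059) = 2 ÷ 1.0848059 = 1.8436478.
Hence ρ(B_{ω*}) = 1.8436478 − 1 = 0.8436478.
ρ_SOR^m ≤ 10^(−4) ⇔ m ≥ 4·ln10/(−ln 0.8436478) = 9.21034/0.17002 = 54.172; m = ⌈54.172⌉ = 55.

m = 55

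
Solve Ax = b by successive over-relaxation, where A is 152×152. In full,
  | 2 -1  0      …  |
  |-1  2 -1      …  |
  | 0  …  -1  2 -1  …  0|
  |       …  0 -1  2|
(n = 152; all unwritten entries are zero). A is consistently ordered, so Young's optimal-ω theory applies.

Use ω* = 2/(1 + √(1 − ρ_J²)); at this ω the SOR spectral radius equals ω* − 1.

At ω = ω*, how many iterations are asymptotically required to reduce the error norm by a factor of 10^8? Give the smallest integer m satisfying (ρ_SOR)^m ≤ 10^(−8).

With n=152, ρ(Jacobi) = cos(π/153) = 0.9997892.
√(1−ρ_J²) simplifies to sin(π/153) = 0.0205318.
ω* = 2 / (1 + 0.0205318) = 2 / 1.0205318 ≈ 1.9597625.
At ω = 1.9597625 every |λ(B_ω)| = ω−1, so ρ_SOR = 0.9597625.
(0.9597625)^m ≤ 10^{−8}  ⇒  m·ln(0.9597625) ≤ −8·ln10  ⇒  m ≥ 448.526  ⇒  m = 449

m = 449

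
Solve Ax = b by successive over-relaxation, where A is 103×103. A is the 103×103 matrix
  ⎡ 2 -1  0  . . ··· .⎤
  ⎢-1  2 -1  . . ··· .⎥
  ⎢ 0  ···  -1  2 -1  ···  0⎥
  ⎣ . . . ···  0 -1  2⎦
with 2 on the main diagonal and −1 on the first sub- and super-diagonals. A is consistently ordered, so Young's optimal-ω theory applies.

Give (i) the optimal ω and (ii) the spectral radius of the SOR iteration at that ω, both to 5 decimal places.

ω* = 1.94136, ρ_SOR = 0.94136

B_J for the 103×103 system has eigenvalues cos(kπ/104); ρ_J = cos(π/104) = 0.99954.
√(1 − cos²(π/104)) = sin(π/104) ≈ 0.030203.
So ω* = 2/1.030203 = 1.94136 (Young).
ρ_SOR = ω* − 1 = 1.94136 − 1 = 0.94136.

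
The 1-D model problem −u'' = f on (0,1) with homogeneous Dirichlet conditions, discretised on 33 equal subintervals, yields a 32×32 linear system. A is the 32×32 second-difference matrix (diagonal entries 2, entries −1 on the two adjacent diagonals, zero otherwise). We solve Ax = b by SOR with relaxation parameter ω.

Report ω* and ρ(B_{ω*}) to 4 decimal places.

n=32: λ(B_J) = 1 − λ(A)/2 = cos(kπ/33); k=1 gives ρ_J = 0.9955.
√(1−ρ_J²) simplifies to sin(π/33) = 0.09506.
ω* = 2/(1 + 0.09506) = 2/1.09506 = 1.8264.
Hence ρ(B_{ω*}) = 1.8264 − 1 = 0.8264.

ω* = 1.8264, ρ_SOR = 0.8264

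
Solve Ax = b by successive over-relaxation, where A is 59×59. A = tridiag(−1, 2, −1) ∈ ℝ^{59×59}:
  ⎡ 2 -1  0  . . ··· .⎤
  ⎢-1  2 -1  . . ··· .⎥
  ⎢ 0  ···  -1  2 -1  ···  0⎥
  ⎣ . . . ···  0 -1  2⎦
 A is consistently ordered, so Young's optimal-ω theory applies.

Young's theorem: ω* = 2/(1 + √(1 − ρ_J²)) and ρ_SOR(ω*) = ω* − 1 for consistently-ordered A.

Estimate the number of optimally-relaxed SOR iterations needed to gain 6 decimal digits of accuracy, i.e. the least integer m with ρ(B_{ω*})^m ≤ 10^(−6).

m = 132

With n=59, ρ(Jacobi) = cos(π/60) = 0.9986295.
√(1−ρ_J²) = |sin(π/60)| = 0.0523360
Young: ω* = 2/(1+√(1−ρ_J²)) = 2/(1+0.0523360) = 2/1.0523360 = 1.9005337.
[ρ_SOR] ω* − 1 = 0.9005337.
Need (0.9005337)^m ≤ 10^(−6): m ≥ 6·ln10/|ln 0.9005337| = 13.8155/0.104768 = 131.868 ⇒ m = 132.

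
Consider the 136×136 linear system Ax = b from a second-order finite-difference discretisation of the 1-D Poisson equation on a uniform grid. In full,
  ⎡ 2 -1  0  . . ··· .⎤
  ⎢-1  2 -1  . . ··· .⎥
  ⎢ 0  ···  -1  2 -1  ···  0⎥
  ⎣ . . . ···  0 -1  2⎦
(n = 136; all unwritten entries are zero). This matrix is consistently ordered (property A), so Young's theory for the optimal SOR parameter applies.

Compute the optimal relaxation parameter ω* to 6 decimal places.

[ρ_J] n=136: ρ(B_J) = cos(π/(n+1)) = cos(π/137) = 0.999737.
√(1−ρ_J²) simplifies to sin(π/137) = 0.0229293.
[ω*] 2 ÷ (1 + 0.0229293) = 2 ÷ 1.0229293 = 1.955169.
ρ(B_{ω*}) = ω*−1 = 0.955169

ω* = 1.955169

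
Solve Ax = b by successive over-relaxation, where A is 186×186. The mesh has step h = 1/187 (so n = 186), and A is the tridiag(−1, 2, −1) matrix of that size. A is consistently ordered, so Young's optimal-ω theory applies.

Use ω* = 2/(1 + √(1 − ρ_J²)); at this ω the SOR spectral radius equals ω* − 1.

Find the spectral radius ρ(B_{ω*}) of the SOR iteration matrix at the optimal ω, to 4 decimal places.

ρ_J = max_k |cos(kπ/187)| = cos(π/187) = 0.9999
√(1 − cos²(π/187)) = sin(π/187) ≈ 0.01680.
[ω*] 2 ÷ (1 + 0.01680) = 2 ÷ 1.01680 = 1.9670.
ρ_SOR = ω* − 1 ≈ 0.9670.

ρ_SOR = 0.9670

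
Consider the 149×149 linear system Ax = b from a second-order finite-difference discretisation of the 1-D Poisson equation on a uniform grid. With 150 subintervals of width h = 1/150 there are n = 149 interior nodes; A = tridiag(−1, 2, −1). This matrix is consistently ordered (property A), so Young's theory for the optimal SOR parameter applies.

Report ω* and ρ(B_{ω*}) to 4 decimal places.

ω* = 1.9590, ρ_SOR = 0.9590

n=149: λ(B_J) = 1 − λ(A)/2 = cos(kπ/150); k=1 gives ρ_J = 0.9998.
√(1−ρ_J²) simplifies to sin(π/150) = 0.02094.
So ω* = 2/1.02094 = 1.9590 (Young).
ρ_SOR = ω* − 1 ≈ 0.9590.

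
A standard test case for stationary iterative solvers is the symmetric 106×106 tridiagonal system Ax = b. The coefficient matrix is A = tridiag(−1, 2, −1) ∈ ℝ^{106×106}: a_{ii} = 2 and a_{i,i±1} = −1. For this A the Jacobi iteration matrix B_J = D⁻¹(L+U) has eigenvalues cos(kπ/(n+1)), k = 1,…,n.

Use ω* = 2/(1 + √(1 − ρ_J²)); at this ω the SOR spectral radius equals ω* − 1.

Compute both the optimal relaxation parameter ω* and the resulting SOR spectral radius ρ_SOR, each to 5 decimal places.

[ρ_J] n=106: ρ(B_J) = cos(π/(n+1)) = cos(π/107) = 0.99957.
√(1 − cos²(π/107)) = sin(π/107) ≈ 0.029356.
ω* = 2/(1+0.029356) = 1.94296
[ρ_SOR] ω* − 1 = 0.94296.

ω* = 1.94296, ρ_SOR = 0.94296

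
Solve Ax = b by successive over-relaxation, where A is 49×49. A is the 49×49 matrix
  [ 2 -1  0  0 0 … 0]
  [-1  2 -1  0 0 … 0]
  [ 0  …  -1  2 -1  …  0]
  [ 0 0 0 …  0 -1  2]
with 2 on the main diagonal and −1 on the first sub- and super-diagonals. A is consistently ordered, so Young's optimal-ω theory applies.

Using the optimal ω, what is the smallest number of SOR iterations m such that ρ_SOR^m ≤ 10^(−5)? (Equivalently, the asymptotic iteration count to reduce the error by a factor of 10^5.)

n=49: λ(B_J) = 1 − λ(A)/2 = cos(kπ/50); k=1 gives ρ_J = 0.9980267.
1 − cos²(π/50) = sin²(π/50) ⇒ √(1−ρ_J²) = sin(π/50) = 0.0627905.
ω* = 2/(1+0.0627905) = 1.8818384
ρ_SOR = ω* − 1 = 1.8818384 − 1 = 0.8818384.
ρ_SOR^m ≤ 10^(−5) ⇔ m ≥ 5·ln10/(−ln 0.8818384) = 11.5129/0.125746 = 91.557; m = ⌈91.557⌉ = 92.

m = 92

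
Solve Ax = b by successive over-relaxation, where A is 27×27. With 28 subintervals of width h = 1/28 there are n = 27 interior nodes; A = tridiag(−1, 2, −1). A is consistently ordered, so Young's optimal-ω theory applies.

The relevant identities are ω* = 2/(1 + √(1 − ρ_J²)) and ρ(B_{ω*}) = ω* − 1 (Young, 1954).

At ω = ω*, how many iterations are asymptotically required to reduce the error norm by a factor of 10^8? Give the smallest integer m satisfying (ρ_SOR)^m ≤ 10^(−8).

½·tridiag(1,0,1) at n=27: λ_k = cos(kπ/28); max |λ| at k=1 ⇒ ρ_J = cos(π/28) ≈ 0.9937122.
root = sin(π/28) = 0.1119645  (since 1−cos² = sin²).
ω* = 2 / (1 + 0.1119645) = 2 / 1.1119645 ≈ 1.7986186.
At ω = 1.7986186 every |λ(B_ω)| = ω−1, so ρ_SOR = 0.7986186.
Need (0.7986186)^m ≤ 10^(−8): m ≥ 8·ln10/|ln 0.7986186| = 18.4207/0.224872 = 81.916 ⇒ m = 82.

m = 82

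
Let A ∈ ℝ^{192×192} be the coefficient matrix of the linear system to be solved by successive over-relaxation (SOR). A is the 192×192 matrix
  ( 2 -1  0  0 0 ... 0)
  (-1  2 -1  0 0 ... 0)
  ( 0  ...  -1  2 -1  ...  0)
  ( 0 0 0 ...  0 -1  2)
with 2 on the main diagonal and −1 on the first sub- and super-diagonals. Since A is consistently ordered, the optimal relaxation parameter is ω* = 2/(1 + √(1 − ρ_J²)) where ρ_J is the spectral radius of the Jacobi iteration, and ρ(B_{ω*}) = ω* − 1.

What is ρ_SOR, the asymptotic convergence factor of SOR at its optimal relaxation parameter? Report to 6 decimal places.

n=192: λ(B_J) = 1 − λ(A)/2 = cos(kπ/193); k=1 gives ρ_J = 0.999868.
√(1 − cos²(π/193)) = sin(π/193) ≈ 0.0162770.
ω* = 2 / (1 + 0.0162770) = 2 / 1.0162770 ≈ 1.967967.
ρ_SOR = ω* − 1 = 1.967967 − 1 = 0.967967.

ρ_SOR = 0.967967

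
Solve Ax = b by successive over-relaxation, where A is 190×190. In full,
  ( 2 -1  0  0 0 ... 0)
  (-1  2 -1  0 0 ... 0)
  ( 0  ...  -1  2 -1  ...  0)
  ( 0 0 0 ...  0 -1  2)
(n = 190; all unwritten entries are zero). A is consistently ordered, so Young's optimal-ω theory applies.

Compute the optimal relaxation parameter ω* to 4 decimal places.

[ρ_J] n=190: ρ(B_J) = cos(π/(n+1)) = cos(π/191) = 0.9999.
√(1 − cos²(π/191)) = sin(π/191) ≈ 0.01645.
Young: ω* = 2/(1+√(1−ρ_J²)) = 2/(1+0.01645) = 2/1.01645 = 1.9676.
ρ_SOR = ω* − 1 = 1.9676 − 1 = 0.9676.

ω* = 1.9676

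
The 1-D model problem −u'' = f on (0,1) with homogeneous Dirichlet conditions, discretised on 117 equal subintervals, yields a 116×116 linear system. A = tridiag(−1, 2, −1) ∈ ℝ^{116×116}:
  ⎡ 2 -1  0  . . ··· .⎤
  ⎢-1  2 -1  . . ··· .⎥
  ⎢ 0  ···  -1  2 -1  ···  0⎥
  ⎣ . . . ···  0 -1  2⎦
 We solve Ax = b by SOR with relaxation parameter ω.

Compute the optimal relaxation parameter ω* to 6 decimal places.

With n=116, ρ(Jacobi) = cos(π/117) = 0.999640.
√(1 − cos²(π/117)) = sin(π/117) ≈ 0.0268480.
Then 2/(1+√(1−ρ_J²)) = 2/(1+0.0268480); ω* = 2/1.0268480 = 1.947708.
[ρ_SOR] ω* − 1 = 0.947708.

ω* = 1.947708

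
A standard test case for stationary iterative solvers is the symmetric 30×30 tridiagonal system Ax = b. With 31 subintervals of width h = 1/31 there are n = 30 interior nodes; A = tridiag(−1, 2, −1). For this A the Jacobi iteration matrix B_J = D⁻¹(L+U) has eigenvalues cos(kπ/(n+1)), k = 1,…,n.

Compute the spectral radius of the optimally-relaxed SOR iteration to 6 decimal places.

ρ_SOR = 0.816253

[ρ_J] n=30: ρ(B_J) = cos(π/(n+1)) = cos(π/31) = 0.994869.
√(1−ρ_J²) simplifies to sin(π/31) = 0.1011683.
ω* = 2/(1+0.1011683) = 1.816253
Hence ρ(B_{ω*}) = 1.816253 − 1 = 0.816253.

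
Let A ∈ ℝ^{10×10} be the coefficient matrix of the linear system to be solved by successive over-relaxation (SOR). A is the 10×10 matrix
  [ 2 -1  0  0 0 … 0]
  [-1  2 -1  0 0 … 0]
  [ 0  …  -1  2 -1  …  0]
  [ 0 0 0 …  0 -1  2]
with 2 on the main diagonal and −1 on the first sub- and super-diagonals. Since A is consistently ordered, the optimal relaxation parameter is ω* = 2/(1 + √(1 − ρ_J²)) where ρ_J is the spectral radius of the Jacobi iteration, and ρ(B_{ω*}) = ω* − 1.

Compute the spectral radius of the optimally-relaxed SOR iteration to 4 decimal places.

With n=10, ρ(Jacobi) = cos(π/11) = 0.9595.
√(1−ρ_J²) = |sin(π/11)| = 0.28173
So ω* = 2/1.28173 = 1.5604 (Young).
and ρ(B_{ω*}) = 1.5604 − 1 = 0.5604.

ρ_SOR = 0.5604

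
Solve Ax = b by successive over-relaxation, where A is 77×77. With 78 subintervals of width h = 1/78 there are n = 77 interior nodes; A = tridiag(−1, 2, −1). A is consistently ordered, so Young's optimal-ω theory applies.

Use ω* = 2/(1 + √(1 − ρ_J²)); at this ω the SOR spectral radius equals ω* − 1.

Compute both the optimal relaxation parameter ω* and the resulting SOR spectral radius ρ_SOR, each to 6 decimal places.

ω* = 1.922585, ρ_SOR = 0.922585

With n=77, ρ(Jacobi) = cos(π/78) = 0.999189.
√(1−ρ_J²) simplifies to sin(π/78) = 0.0402659.
So ω* = 2/1.0402659 = 1.922585 (Young).
ρ(B_{ω*}) = ω*−1 = 0.922585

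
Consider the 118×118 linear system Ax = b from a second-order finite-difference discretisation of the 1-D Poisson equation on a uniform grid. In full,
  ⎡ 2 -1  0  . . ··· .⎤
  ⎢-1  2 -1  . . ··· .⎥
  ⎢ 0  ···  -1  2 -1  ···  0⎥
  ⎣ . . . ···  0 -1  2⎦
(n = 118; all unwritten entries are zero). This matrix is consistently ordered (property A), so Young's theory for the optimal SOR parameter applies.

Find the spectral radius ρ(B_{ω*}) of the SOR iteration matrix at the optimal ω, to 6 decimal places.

ρ_SOR = 0.948564

½·tridiag(1,0,1) at n=118: λ_k = cos(kπ/119); max |λ| at k=1 ⇒ ρ_J = cos(π/119) ≈ 0.999652.
√(1 − cos²(π/119)) = sin(π/119) ≈ 0.0263969.
ω* = 2/(1+0.0263969) = 1.948564
and ρ(B_{ω*}) = 1.948564 − 1 = 0.948564.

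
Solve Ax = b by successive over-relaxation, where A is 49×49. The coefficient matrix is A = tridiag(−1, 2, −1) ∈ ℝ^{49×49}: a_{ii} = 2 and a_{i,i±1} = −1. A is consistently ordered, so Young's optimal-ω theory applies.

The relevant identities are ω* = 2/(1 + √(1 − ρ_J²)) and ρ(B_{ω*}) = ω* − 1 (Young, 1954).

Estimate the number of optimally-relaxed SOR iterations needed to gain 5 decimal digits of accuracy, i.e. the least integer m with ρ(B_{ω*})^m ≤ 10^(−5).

m = 92

[ρ_J] n=49: ρ(B_J) = cos(π/(n+1)) = cos(π/50) = 0.9980267.
√(1−ρ_J²) simplifies to sin(π/50) = 0.0627905.
ω* = 2/(1+0.0627905) = 1.8818384
ρ_SOR = ω* − 1 = 1.8818384 − 1 = 0.8818384.
5·ln10 = 11.5129; −ln(0.8818384) = 0.125746; m = ⌈11.5129/0.125746⌉ = ⌈91.557⌉ = 92.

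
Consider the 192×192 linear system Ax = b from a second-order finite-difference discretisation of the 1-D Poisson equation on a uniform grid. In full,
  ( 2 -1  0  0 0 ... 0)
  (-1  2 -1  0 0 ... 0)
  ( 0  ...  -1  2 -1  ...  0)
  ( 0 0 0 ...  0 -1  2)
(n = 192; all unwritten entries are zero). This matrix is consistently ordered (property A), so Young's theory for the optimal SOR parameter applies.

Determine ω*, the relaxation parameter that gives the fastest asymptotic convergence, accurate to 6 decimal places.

[ρ_J] n=192: ρ(B_J) = cos(π/(n+1)) = cos(π/193) = 0.999868.
√(1−ρ_J²) simplifies to sin(π/193) = 0.0162770.
Young: ω* = 2/(1+√(1−ρ_J²)) = 2/(1+0.0162770) = 2/1.0162770 = 1.967967.
ρ(B_{ω*}) = ω*−1 = 0.967967

ω* = 1.967967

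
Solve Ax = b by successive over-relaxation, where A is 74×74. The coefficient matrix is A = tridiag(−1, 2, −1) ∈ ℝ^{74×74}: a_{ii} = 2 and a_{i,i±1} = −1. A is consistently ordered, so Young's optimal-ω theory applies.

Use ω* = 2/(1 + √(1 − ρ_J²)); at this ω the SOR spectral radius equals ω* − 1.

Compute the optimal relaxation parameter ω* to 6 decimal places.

½·tridiag(1,0,1) at n=74: λ_k = cos(kπ/75); max |λ| at k=1 ⇒ ρ_J = cos(π/75) ≈ 0.999123.
√(1−ρ_J²) = |sin(π/75)| = 0.0418757
ω* = 2/(1 + 0.0418757) = 2/1.0418757 = 1.919615.
[ρ_SOR] ω* − 1 = 0.919615.

ω* = 1.919615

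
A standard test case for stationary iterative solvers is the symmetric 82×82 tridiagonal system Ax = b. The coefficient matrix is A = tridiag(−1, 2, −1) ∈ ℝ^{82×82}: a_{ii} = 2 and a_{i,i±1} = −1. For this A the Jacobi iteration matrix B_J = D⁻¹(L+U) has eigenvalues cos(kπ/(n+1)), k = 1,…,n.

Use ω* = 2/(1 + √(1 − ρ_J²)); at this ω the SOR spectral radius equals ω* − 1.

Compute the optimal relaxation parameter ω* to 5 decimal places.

ω* = 1.92708

spectrum of D⁻¹(L+U) = {cos(kπ/83) : 1≤k≤82}; ρ_J = cos(π/83) = 0.99928.
√(1 − cos²(π/83)) = sin(π/83) ≈ 0.037841.
Then 2/(1+√(1−ρ_J²)) = 2/(1+0.037841); ω* = 2/1.037841 = 1.92708.
ρ(B_{ω*}) = ω*−1 = 0.92708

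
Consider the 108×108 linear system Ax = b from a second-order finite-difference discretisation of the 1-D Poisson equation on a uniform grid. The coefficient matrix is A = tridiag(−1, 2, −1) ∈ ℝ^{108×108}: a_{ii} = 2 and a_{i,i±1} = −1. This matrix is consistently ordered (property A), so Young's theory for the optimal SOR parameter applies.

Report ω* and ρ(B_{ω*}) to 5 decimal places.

spectrum of D⁻¹(L+U) = {cos(kπ/109) : 1≤k≤108}; ρ_J = cos(π/109) = 0.99958.
1 − cos²(π/109) = sin²(π/109) ⇒ √(1−ρ_J²) = sin(π/109) = 0.028818.
So ω* = 2/1.028818 = 1.94398 (Young).
ρ_SOR = ω* − 1 = 1.94398 − 1 = 0.94398.

ω* = 1.94398, ρ_SOR = 0.94398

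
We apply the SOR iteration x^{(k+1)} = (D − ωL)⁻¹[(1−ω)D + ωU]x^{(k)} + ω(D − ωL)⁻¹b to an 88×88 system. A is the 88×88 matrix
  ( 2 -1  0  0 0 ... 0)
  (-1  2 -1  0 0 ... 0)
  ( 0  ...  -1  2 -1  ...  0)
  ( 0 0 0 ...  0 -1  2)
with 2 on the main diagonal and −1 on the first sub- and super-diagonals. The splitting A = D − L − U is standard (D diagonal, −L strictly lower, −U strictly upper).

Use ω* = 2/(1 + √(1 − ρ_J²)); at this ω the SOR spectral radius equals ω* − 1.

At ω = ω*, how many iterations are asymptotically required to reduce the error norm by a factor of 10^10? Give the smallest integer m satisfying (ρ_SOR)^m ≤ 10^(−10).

ρ_J = max_k |cos(kπ/89)| = cos(π/89) = 0.9993771
root = sin(π/89) = 0.0352915  (since 1−cos² = sin²).
ω* = 2 / (1 + 0.0352915) = 2 / 1.0352915 ≈ 1.9318231.
ρ(B_{ω*}) = ω*−1 = 0.9318231
ρ_SOR^m ≤ 10^(−10) ⇔ m ≥ 10·ln10/(−ln 0.9318231) = 23.0259/0.0706123 = 326.089; m = ⌈326.089⌉ = 327.

m = 327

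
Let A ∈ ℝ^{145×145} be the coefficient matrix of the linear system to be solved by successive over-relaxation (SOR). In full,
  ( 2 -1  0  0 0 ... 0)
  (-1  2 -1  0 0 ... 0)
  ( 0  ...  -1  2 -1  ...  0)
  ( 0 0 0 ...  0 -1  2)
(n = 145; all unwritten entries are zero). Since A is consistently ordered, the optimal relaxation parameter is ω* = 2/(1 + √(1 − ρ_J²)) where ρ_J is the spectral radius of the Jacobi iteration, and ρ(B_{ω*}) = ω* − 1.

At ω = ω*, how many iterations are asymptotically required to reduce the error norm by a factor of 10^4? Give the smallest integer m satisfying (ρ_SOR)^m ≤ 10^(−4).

½·tridiag(1,0,1) at n=145: λ_k = cos(kπ/146); max |λ| at k=1 ⇒ ρ_J = cos(π/146) ≈ 0.9997685.
√(1−ρ_J²) simplifies to sin(π/146) = 0.0215161.
ω* = 2/(1+0.0215161) = 1.9578742
ρ_SOR = ω* − 1 = 1.9578742 − 1 = 0.9578742.
For 4 digits: m = 4·ln10 / (−ln 0.9578742) = 9.21034/0.0430388 = 214.001; round up → m = 215.

m = 215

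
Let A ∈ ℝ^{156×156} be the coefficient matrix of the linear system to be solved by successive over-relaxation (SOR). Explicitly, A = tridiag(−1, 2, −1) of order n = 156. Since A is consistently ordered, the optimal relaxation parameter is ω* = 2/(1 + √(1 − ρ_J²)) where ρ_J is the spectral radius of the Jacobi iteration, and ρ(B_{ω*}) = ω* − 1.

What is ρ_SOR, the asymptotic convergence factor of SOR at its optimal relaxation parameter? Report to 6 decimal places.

spectrum of D⁻¹(L+U) = {cos(kπ/157) : 1≤k≤156}; ρ_J = cos(π/157) = 0.999800.
√(1 − cos²(π/157)) = sin(π/157) ≈ 0.0200088.
ω* = 2 / (1 + 0.0200088) = 2 / 1.0200088 ≈ 1.960767.
ρ_SOR = ω* − 1 ≈ 0.960767.

ρ_SOR = 0.960767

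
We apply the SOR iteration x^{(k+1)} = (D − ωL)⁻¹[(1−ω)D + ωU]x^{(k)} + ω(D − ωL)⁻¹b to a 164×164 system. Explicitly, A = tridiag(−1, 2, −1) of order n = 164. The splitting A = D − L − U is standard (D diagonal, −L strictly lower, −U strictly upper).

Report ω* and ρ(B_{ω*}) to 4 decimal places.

ω* = 1.9626, ρ_SOR = 0.9626

With n=164, ρ(Jacobi) = cos(π/165) = 0.9998.
root = sin(π/165) = 0.01904  (since 1−cos² = sin²).
Young: ω* = 2/(1+√(1−ρ_J²)) = 2/(1+0.01904) = 2/1.01904 = 1.9626.
and ρ(B_{ω*}) = 1.9626 − 1 = 0.9626.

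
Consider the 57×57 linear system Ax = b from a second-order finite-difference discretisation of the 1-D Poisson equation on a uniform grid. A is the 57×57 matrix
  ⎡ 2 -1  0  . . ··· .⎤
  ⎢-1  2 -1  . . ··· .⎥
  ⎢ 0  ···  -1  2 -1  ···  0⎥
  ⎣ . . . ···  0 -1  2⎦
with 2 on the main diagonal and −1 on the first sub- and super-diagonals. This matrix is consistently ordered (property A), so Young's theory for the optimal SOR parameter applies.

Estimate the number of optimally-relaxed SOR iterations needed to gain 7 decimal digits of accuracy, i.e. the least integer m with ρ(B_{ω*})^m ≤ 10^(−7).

m = 149

With n=57, ρ(Jacobi) = cos(π/58) = 0.9985334.
root = sin(π/58) = 0.0541389  (since 1−cos² = sin²).
Then 2/(1+√(1−ρ_J²)) = 2/(1+0.0541389); ω* = 2/1.0541389 = 1.8972832.
[ρ_SOR] ω* − 1 = 0.8972832.
7·ln10 = 16.1181; −ln(0.8972832) = 0.108384; m = ⌈16.1181/0.108384⌉ = ⌈148.713⌉ = 149.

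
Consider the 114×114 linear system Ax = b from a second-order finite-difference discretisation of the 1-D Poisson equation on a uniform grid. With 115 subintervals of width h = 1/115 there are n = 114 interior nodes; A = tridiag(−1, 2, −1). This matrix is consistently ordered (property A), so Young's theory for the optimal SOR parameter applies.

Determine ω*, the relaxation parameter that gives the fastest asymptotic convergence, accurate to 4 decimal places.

n=114: λ(B_J) = 1 − λ(A)/2 = cos(kπ/115); k=1 gives ρ_J = 0.9996.
root = sin(π/115) = 0.02731  (since 1−cos² = sin²).
Then 2/(1+√(1−ρ_J²)) = 2/(1+0.02731); ω* = 2/1.02731 = 1.9468.
ρ(B_{ω*}) = ω*−1 = 0.9468

ω* = 1.9468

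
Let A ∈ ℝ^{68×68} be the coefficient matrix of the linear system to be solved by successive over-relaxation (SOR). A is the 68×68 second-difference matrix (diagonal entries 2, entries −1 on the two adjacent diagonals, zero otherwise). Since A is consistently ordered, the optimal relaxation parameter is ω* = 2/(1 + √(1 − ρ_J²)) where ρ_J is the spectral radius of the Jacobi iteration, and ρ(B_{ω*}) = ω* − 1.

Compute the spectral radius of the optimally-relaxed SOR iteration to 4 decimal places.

ρ_SOR = 0.9129

spectrum of D⁻¹(L+U) = {cos(kπ/69) : 1≤k≤68}; ρ_J = cos(π/69) = 0.9990.
√(1−ρ_J²) simplifies to sin(π/69) = 0.04551.
ω* = 2/(1 + 0.04551) = 2/1.04551 = 1.9129.
ρ_SOR = ω* − 1 = 1.9129 − 1 = 0.9129.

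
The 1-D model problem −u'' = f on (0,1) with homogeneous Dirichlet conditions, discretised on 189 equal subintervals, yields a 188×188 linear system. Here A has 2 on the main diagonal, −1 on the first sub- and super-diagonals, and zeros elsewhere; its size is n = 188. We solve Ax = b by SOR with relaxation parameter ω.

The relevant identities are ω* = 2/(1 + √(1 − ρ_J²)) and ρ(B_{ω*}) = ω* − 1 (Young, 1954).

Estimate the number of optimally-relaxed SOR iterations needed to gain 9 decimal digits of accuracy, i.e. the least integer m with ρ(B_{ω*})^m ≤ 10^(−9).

With n=188, ρ(Jacobi) = cos(π/189) = 0.9998619.
√(1−ρ_J²) simplifies to sin(π/189) = 0.0166214.
ω* = 2 / (1 + 0.0166214) = 2 / 1.0166214 ≈ 1.9673007.
At ω = 1.9673007 every |λ(B_ω)| = ω−1, so ρ_SOR = 0.9673007.
(0.9673007)^m ≤ 10^{−9}  ⇒  m·ln(0.9673007) ≤ −9·ln10  ⇒  m ≥ 623.334  ⇒  m = 624

m = 624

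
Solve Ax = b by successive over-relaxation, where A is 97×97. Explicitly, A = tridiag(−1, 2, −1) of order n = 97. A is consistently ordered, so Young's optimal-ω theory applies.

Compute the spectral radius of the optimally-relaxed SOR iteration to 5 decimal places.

ρ_SOR = 0.93789

n=97: λ(B_J) = 1 − λ(A)/2 = cos(kπ/98); k=1 gives ρ_J = 0.99949.
root = sin(π/98) = 0.032052  (since 1−cos² = sin²).
ω* = 2/(1 + 0.032052) = 2/1.032052 = 1.93789.
At ω = 1.93789 every |λ(B_ω)| = ω−1, so ρ_SOR = 0.93789.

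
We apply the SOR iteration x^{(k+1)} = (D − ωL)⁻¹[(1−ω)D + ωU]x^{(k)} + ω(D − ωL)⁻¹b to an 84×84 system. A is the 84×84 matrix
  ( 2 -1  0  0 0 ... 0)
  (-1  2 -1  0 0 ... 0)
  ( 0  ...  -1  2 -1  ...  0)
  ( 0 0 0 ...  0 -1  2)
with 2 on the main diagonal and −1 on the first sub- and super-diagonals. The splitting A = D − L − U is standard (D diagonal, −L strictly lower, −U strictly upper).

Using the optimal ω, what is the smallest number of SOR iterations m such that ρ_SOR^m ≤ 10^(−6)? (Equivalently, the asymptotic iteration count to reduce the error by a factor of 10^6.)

m = 187

[ρ_J] n=84: ρ(B_J) = cos(π/(n+1)) = cos(π/85) = 0.9993171.
√(1−ρ_J²) simplifies to sin(π/85) = 0.0369515.
[ω*] 2 ÷ (1 + 0.0369515) = 2 ÷ 1.0369515 = 1.9287305.
ρ(B_{ω*}) = ω*−1 = 0.9287305
For 6 digits: m = 6·ln10 / (−ln 0.9287305) = 13.8155/0.0739367 = 186.856; round up → m = 187.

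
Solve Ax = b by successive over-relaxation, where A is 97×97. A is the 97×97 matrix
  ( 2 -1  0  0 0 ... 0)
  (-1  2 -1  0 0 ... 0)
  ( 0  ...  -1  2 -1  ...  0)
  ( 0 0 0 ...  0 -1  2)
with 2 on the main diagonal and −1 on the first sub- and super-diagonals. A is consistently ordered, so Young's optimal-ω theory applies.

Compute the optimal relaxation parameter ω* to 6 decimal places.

ω* = 1.937888

½·tridiag(1,0,1) at n=97: λ_k = cos(kπ/98); max |λ| at k=1 ⇒ ρ_J = cos(π/98) ≈ 0.999486.
root = sin(π/98) = 0.0320516  (since 1−cos² = sin²).
ω* = 2/(1+0.0320516) = 1.937888
and ρ(B_{ω*}) = 1.937888 − 1 = 0.937888.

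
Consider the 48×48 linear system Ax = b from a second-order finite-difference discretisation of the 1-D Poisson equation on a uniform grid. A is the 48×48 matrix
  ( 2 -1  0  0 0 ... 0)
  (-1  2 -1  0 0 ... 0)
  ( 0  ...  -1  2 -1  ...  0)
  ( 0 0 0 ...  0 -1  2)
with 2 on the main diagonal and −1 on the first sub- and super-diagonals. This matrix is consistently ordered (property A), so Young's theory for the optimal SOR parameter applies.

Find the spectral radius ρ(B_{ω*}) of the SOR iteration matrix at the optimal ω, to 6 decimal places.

½·tridiag(1,0,1) at n=48: λ_k = cos(kπ/49); max |λ| at k=1 ⇒ ρ_J = cos(π/49) ≈ 0.997945.
√(1−ρ_J²) simplifies to sin(π/49) = 0.0640702.
[ω*] 2 ÷ (1 + 0.0640702) = 2 ÷ 1.0640702 = 1.879575.
[ρ_SOR] ω* − 1 = 0.879575.

ρ_SOR = 0.879575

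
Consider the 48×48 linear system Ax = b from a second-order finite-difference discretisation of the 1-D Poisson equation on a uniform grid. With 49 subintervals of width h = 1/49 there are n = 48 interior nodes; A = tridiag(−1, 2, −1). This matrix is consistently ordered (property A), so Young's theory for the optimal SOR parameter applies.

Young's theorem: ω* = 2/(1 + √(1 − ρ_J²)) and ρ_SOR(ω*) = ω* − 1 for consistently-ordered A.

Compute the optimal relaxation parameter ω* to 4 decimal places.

ω* = 1.8796

ρ_J = max_k |cos(kπ/49)| = cos(π/49) = 0.9979
√(1−ρ_J²) = |sin(π/49)| = 0.06407
So ω* = 2/1.06407 = 1.8796 (Young).
[ρ_SOR] ω* − 1 = 0.8796.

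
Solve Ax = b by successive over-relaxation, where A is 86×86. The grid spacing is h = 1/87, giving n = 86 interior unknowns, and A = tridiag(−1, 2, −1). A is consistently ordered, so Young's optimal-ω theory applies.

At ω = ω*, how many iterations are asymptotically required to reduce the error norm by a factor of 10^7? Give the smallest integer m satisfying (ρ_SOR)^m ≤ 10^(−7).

m = 224

[ρ_J] n=86: ρ(B_J) = cos(π/(n+1)) = cos(π/87) = 0.9993481.
√(1 − cos²(π/87)) = sin(π/87) ≈ 0.0361024.
ω* = 2/(1+0.0361024) = 1.9303111
[ρ_SOR] ω* − 1 = 0.9303111.
For 7 digits: m = 7·ln10 / (−ln 0.9303111) = 16.1181/0.0722362 = 223.131; round up → m = 224.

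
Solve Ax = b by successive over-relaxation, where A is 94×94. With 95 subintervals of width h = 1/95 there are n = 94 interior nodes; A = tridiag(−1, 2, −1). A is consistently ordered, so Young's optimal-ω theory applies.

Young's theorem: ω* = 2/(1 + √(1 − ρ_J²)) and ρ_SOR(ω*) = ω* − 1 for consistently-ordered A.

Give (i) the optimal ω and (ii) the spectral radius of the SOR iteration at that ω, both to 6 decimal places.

ρ_J = max_k |cos(kπ/95)| = cos(π/95) = 0.999453
√(1−ρ_J²) = |sin(π/95)| = 0.0330634
[ω*] 2 ÷ (1 + 0.0330634) = 2 ÷ 1.0330634 = 1.935990.
[ρ_SOR] ω* − 1 = 0.935990.

ω* = 1.935990, ρ_SOR = 0.935990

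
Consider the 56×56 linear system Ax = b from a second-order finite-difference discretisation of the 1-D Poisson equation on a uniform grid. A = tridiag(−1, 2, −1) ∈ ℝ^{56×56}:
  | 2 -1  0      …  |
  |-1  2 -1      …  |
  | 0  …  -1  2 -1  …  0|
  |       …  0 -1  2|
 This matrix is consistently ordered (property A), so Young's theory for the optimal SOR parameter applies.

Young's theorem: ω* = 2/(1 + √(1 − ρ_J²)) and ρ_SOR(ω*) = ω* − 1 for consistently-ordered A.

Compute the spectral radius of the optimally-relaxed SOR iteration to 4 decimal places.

With n=56, ρ(Jacobi) = cos(π/57) = 0.9985.
√(1−ρ_J²) = |sin(π/57)| = 0.05509
Young: ω* = 2/(1+√(1−ρ_J²)) = 2/(1+0.05509) = 2/1.05509 = 1.8956.
and ρ(B_{ω*}) = 1.8956 − 1 = 0.8956.

ρ_SOR = 0.8956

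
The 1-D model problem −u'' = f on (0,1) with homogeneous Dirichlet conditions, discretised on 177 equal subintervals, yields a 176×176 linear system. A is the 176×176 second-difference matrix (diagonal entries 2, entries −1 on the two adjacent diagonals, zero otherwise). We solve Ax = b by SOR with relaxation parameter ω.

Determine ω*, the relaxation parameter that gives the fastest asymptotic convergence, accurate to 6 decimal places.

With n=176, ρ(Jacobi) = cos(π/177) = 0.999842.
1 − cos²(π/177) = sin²(π/177) ⇒ √(1−ρ_J²) = sin(π/177) = 0.0177482.
ω* = 2/(1+0.0177482) = 1.965123
ρ_SOR = ω* − 1 ≈ 0.965123.

ω* = 1.965123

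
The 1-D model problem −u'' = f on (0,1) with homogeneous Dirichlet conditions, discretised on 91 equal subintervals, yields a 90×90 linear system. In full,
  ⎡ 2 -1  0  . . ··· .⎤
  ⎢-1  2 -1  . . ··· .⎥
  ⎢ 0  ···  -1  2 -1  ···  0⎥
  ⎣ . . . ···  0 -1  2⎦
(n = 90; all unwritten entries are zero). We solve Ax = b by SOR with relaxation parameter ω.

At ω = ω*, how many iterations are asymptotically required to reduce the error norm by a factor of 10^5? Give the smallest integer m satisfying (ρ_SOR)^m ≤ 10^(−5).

With n=90, ρ(Jacobi) = cos(π/91) = 0.9994041.
1 − cos²(π/91) = sin²(π/91) ⇒ √(1−ρ_J²) = sin(π/91) = 0.0345161.
Then 2/(1+√(1−ρ_J²)) = 2/(1+0.0345161); ω* = 2/1.0345161 = 1.9332710.
At ω = 1.9332710 every |λ(B_ω)| = ω−1, so ρ_SOR = 0.9332710.
m ≥ 5·ln10 / (−ln 0.9332710) = 166.709; smallest integer m = 167.

m = 167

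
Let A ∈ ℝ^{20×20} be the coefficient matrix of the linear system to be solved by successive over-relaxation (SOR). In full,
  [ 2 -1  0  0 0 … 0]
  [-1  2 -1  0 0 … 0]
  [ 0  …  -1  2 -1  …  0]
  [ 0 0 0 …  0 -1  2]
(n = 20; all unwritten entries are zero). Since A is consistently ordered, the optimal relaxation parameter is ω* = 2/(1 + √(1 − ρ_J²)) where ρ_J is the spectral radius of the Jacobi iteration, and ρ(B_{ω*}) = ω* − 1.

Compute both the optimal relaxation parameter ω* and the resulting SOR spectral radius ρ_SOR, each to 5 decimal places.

[ρ_J] n=20: ρ(B_J) = cos(π/(n+1)) = cos(π/21) = 0.98883.
1 − cos²(π/21) = sin²(π/21) ⇒ √(1−ρ_J²) = sin(π/21) = 0.149042.
[ω*] 2 ÷ (1 + 0.149042) = 2 ÷ 1.149042 = 1.74058.
and ρ(B_{ω*}) = 1.74058 − 1 = 0.74058.

ω* = 1.74058, ρ_SOR = 0.74058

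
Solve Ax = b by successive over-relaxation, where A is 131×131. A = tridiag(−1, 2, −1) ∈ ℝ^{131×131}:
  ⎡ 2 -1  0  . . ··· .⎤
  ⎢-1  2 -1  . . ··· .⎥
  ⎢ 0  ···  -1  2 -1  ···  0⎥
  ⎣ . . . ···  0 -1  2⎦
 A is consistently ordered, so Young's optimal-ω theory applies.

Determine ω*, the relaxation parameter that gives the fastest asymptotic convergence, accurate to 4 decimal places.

[ρ_J] n=131: ρ(B_J) = cos(π/(n+1)) = cos(π/132) = 0.9997.
1 − cos²(π/132) = sin²(π/132) ⇒ √(1−ρ_J²) = sin(π/132) = 0.02380.
ω* = 2 / (1 + 0.02380) = 2 / 1.02380 ≈ 1.9535.
[ρ_SOR] ω* − 1 = 0.9535.

ω* = 1.9535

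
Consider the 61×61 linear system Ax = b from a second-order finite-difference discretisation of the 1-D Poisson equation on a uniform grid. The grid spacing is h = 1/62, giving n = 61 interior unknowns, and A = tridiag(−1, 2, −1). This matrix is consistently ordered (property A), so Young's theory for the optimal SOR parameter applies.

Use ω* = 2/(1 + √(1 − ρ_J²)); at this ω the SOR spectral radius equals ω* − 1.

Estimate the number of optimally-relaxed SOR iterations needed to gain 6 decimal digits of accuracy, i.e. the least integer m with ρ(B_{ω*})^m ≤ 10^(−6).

½·tridiag(1,0,1) at n=61: λ_k = cos(kπ/62); max |λ| at k=1 ⇒ ρ_J = cos(π/62) ≈ 0.9987165.
√(1−ρ_J²) simplifies to sin(π/62) = 0.0506492.
ω* = 2/(1+0.0506492) = 1.9035849
ρ(B_{ω*}) = ω*−1 = 0.9035849
Need (0.9035849)^m ≤ 10^(−6): m ≥ 6·ln10/|ln 0.9035849| = 13.8155/0.101385 = 136.268 ⇒ m = 137.

m = 137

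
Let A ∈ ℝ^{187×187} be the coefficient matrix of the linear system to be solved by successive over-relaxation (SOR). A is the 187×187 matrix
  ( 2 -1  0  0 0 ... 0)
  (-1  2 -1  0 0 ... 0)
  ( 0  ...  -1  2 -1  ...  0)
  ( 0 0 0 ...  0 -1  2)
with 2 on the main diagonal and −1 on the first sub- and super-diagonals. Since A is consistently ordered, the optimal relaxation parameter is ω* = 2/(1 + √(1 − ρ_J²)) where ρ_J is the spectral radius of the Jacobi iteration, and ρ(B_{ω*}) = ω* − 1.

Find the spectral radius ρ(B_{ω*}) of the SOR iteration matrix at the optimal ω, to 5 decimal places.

ρ_SOR = 0.96713

ρ_J = max_k |cos(kπ/188)| = cos(π/188) = 0.99986
√(1−ρ_J²) = |sin(π/188)| = 0.016710
ω* = 2 / (1 + 0.016710) = 2 / 1.016710 ≈ 1.96713.
ρ_SOR = ω* − 1 = 1.96713 − 1 = 0.96713.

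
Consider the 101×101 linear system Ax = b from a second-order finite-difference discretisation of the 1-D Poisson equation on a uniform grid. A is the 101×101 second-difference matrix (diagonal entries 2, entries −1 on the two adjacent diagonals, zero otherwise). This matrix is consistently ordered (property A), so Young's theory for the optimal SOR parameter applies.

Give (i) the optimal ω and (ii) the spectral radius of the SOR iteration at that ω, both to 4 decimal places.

ω* = 1.9402, ρ_SOR = 0.9402

B_J for the 101×101 system has eigenvalues cos(kπ/102); ρ_J = cos(π/102) = 0.9995.
√(1 − cos²(π/102)) = sin(π/102) ≈ 0.03080.
So ω* = 2/1.03080 = 1.9402 (Young).
[ρ_SOR] ω* − 1 = 0.9402.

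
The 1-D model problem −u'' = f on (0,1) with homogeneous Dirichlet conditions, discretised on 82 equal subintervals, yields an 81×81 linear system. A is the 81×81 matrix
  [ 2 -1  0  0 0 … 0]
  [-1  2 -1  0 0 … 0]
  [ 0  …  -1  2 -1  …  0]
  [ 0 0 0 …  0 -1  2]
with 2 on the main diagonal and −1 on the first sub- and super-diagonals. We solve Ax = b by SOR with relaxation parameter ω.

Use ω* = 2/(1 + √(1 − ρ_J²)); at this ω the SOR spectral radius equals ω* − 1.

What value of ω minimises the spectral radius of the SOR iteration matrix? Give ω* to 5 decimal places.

ω* = 1.92622

ρ_J = max_k |cos(kπ/82)| = cos(π/82) = 0.99927
√(1 − cos²(π/82)) = sin(π/82) ≈ 0.038303.
ω* = 2/(1 + 0.038303) = 2/1.038303 = 1.92622.
Hence ρ(B_{ω*}) = 1.92622 − 1 = 0.92622.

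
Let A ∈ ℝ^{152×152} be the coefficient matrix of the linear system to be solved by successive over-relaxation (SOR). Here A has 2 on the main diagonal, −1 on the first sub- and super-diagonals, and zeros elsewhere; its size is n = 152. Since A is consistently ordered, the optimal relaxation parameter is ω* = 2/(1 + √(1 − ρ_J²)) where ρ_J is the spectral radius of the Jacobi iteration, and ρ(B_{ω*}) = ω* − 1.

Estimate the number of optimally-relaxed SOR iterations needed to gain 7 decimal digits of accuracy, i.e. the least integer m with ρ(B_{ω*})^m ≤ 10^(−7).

½·tridiag(1,0,1) at n=152: λ_k = cos(kπ/153); max |λ| at k=1 ⇒ ρ_J = cos(π/153) ≈ 0.9997892.
root = sin(π/153) = 0.0205318  (since 1−cos² = sin²).
Then 2/(1+√(1−ρ_J²)) = 2/(1+0.0205318); ω* = 2/1.0205318 = 1.9597625.
At ω = 1.9597625 every |λ(B_ω)| = ω−1, so ρ_SOR = 0.9597625.
(0.9597625)^m ≤ 10^{−7}  ⇒  m·ln(0.9597625) ≤ −7·ln10  ⇒  m ≥ 392.460  ⇒  m = 393

m = 393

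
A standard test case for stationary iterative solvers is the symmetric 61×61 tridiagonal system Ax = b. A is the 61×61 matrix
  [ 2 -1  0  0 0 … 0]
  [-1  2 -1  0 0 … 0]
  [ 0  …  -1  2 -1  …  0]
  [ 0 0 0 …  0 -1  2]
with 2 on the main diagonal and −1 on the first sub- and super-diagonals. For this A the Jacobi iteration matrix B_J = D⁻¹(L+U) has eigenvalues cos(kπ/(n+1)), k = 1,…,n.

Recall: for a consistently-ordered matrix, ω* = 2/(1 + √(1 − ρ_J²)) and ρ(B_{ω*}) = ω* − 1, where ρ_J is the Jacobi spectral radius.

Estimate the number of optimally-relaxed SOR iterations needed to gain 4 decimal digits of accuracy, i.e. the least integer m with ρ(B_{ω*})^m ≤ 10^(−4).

m = 91

B_J for the 61×61 system has eigenvalues cos(kπ/62); ρ_J = cos(π/62) = 0.9987165.
√(1 − cos²(π/62)) = sin(π/62) ≈ 0.0506492.
Young: ω* = 2/(1+√(1−ρ_J²)) = 2/(1+0.0506492) = 2/1.0506492 = 1.9035849.
[ρ_SOR] ω* − 1 = 0.9035849.
m ≥ 4·ln10 / (−ln 0.9035849) = 90.845; smallest integer m = 91.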